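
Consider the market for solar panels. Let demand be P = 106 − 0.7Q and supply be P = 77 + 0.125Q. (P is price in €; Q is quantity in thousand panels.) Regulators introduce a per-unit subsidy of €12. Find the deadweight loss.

€87.27 thousand

Competitive equilibrium: 106 − 0.7Q = 77 + 0.125Q → Q* = 35.1515, P* = 81.3939.
The subsidy lowers effective supply by 12: P = 65 + 0.125Q.
New quantity: 106 − 0.7Q = 65 + 0.125Q → Q' = 49.697.
Overproduction ΔQ = 49.697 − 35.1515 = 14.5455; wedge = subsidy = 12.
Welfare loss = ½ × 14.5455 × 12 = €87.27 thousand.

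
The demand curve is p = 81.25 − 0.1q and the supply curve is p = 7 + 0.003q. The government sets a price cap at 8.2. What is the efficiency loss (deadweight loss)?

Competitive equilibrium: 81.25 − 0.1q = 7 + 0.003q → q* = 720.8738, p* = 9.1626.
At the ceiling p = 8.2, quantity supplied = (8.2 − 7)/0.003 = 400.
Willingness to pay at q' = 400: 81.25 − 0.1·400 = 41.25.
Δq = 720.8738 − 400 = 320.8738; wedge = 41.25 − 8.2 = 33.05.
Welfare loss = ½ × 320.8738 × 33.05 = 5302.44.

5302.44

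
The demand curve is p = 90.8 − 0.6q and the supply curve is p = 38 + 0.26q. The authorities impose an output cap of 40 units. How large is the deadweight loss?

Competitive equilibrium: 90.8 − 0.6q = 38 + 0.26q → q* = 61.3953, p* = 53.9628.
At q = 40: demand price = 90.8 − 0.6·40 = 66.8; supply price = 38 + 0.26·40 = 48.4.
Δq = 61.3953 − 40 = 21.3953; wedge = 66.8 − 48.4 = 18.4.
DWL = ½ × 21.3953 × 18.4 = 196.84.

196.84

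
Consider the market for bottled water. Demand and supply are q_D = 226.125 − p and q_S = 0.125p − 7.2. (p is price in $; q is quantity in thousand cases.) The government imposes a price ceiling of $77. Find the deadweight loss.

$1195.605 thousand

In inverse form: demand p = 226.125 − q, supply p = 57.6 + 8q.
Competitive equilibrium: 226.125 − q = 57.6 + 8q → q* = 18.725, p* = 207.4.
At the ceiling p = 77, quantity supplied = (77 − 57.6)/8 = 2.425.
Willingness to pay at q' = 2.425: 226.125 − 1·2.425 = 223.7.
Δq = 18.725 − 2.425 = 16.3; wedge = 223.7 − 77 = 146.7.
Welfare loss = ½ × 16.3 × 146.7 = $1195.605 thousand.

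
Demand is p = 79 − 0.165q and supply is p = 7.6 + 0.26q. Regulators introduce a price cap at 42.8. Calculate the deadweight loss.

226.05

Competitive equilibrium: 79 − 0.165q = 7.6 + 0.26q → q* = 168, p* = 51.28.
At the ceiling p = 42.8, quantity supplied = (42.8 − 7.6)/0.26 = 135.3846.
Willingness to pay at q' = 135.3846: 79 − 0.165·135.3846 = 56.6615.
Δq = 168 − 135.3846 = 32.6154; wedge = 56.6615 − 42.8 = 13.8615.
The triangle = ½ × 32.6154 × 13.8615 = 226.05.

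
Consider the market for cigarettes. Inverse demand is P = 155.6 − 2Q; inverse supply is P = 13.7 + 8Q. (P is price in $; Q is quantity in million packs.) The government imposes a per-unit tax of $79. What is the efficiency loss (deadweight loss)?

Competitive equilibrium: 155.6 − 2Q = 13.7 + 8Q → Q* = 14.19, P* = 127.22.
With the tax, the buyer price exceeds the seller price by 79: (155.6 − 2Q) − (13.7 + 8Q) = 79 → Q' = 6.29.
ΔQ = 14.19 − 6.29 = 7.9; the wedge equals the tax, 79.
The triangle = ½ × 7.9 × 79 = $312.05 million.

$312.05 million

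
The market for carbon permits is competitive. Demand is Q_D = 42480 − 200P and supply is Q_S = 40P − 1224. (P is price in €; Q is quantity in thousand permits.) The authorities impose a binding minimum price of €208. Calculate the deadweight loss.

€402486 thousand

In inverse form: demand P = 212.4 − 0.005Q, supply P = 30.6 + 0.025Q.
Competitive equilibrium: 212.4 − 0.005Q = 30.6 + 0.025Q → Q* = 6060, P* = 182.1.
At the floor P = 208, quantity demanded = (212.4 − 208)/0.005 = 880.
Sellers' marginal cost at Q' = 880: 30.6 + 0.025·880 = 52.6.
ΔQ = 6060 − 880 = 5180; wedge = 208 − 52.6 = 155.4.
DWL = ½ × 5180 × 155.4 = €402486 thousand.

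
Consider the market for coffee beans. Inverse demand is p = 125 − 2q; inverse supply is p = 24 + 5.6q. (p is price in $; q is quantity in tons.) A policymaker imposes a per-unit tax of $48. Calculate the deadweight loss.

Competitive equilibrium: 125 − 2q = 24 + 5.6q → q* = 13.2895, p* = 98.4211.
With the tax, the buyer price exceeds the seller price by 48: (125 − 2q) − (24 + 5.6q) = 48 → q' = 6.9737.
Δq = 13.2895 − 6.9737 = 6.3158; the wedge equals the tax, 48.
Deadweight loss = ½ × 6.3158 × 48 = $151.58.

$151.58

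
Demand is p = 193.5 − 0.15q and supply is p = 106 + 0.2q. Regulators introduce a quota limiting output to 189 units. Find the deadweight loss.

Competitive equilibrium: 193.5 − 0.15q = 106 + 0.2q → q* = 250, p* = 156.
At q = 189: demand price = 193.5 − 0.15·189 = 165.15; supply price = 106 + 0.2·189 = 143.8.
Δq = 250 − 189 = 61; wedge = 165.15 − 143.8 = 21.35.
Deadweight loss = ½ × 61 × 21.35 = 651.175.

651.175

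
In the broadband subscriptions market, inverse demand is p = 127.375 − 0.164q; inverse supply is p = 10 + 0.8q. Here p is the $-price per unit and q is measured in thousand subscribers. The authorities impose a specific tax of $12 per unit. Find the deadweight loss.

Competitive equilibrium: 127.375 − 0.164q = 10 + 0.8q → q* = 121.7583, p* = 107.4066.
With the tax, the buyer price exceeds the seller price by 12: (127.375 − 0.164q) − (10 + 0.8q) = 12 → q' = 109.3102.
Δq = 121.7583 − 109.3102 = 12.4481; the wedge equals the tax, 12.
Welfare loss = ½ × 12.4481 × 12 = $74.69 thousand.

$74.69 thousand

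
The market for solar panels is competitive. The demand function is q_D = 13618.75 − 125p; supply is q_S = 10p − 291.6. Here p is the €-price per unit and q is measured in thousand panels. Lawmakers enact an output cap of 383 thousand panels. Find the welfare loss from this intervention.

€6835.91 thousand

In inverse form: demand p = 108.95 − 0.008q, supply p = 29.16 + 0.1q.
Competitive equilibrium: 108.95 − 0.008q = 29.16 + 0.1q → q* = 738.7963, p* = 103.0396.
At q = 383: demand price = 108.95 − 0.008·383 = 105.886; supply price = 29.16 + 0.1·383 = 67.46.
Δq = 738.7963 − 383 = 355.7963; wedge = 105.886 − 67.46 = 38.426.
The triangle = ½ × 355.7963 × 38.426 = €6835.91 thousand.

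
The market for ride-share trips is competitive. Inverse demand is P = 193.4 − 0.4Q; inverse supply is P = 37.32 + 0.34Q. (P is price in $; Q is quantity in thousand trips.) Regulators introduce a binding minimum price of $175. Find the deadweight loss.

$10063.35 thousand

Competitive equilibrium: 193.4 − 0.4Q = 37.32 + 0.34Q → Q* = 210.9189, P* = 109.0324.
At the floor P = 175, quantity demanded = (193.4 − 175)/0.4 = 46.
Sellers' marginal cost at Q' = 46: 37.32 + 0.34·46 = 52.96.
ΔQ = 210.9189 − 46 = 164.9189; wedge = 175 − 52.96 = 122.04.
DWL = ½ × 164.9189 × 122.04 = $10063.35 thousand.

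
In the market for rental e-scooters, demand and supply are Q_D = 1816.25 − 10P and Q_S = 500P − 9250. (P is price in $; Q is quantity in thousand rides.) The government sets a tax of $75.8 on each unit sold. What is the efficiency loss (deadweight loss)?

In inverse form: demand P = 181.625 − 0.1Q, supply P = 18.5 + 0.002Q.
Competitive equilibrium: 181.625 − 0.1Q = 18.5 + 0.002Q → Q* = 1599.2647, P* = 21.6985.
With the tax, the buyer price exceeds the seller price by 75.8: (181.625 − 0.1Q) − (18.5 + 0.002Q) = 75.8 → Q' = 856.1275.
ΔQ = 1599.2647 − 856.1275 = 743.1372; the wedge equals the tax, 75.8.
The triangle = ½ × 743.1372 × 75.8 = $28164.90 thousand.

$28164.90 thousand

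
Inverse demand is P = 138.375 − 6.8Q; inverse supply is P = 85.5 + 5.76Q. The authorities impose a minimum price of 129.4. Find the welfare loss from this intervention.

52.45

Competitive equilibrium: 138.375 − 6.8Q = 85.5 + 5.76Q → Q* = 4.2098, P* = 109.7484.
At the floor P = 129.4, quantity demanded = (138.375 − 129.4)/6.8 = 1.3199.
Sellers' marginal cost at Q' = 1.3199: 85.5 + 5.76·1.3199 = 93.1026.
ΔQ = 4.2098 − 1.3199 = 2.8899; wedge = 129.4 − 93.1026 = 36.2974.
The triangle = ½ × 2.8899 × 36.2974 = 52.45.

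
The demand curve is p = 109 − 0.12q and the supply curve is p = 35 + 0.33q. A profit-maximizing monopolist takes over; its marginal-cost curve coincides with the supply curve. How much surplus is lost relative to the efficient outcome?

Competitive equilibrium: 109 − 0.12q = 35 + 0.33q → q* = 164.4444, p* = 89.2667.
Marginal revenue: MR = 109 − 0.24q. Set MR = MC: 109 − 0.24q = 35 + 0.33q → q_m = 129.8246.
Price p_m = 109 − 0.12·129.8246 = 93.421; MC(q_m) = 35 + 0.33·129.8246 = 77.8421.
Competitive q* = 164.4444, so Δq = 34.6198; wedge = 93.421 − 77.8421 = 15.5789.
DWL = ½ × 34.6198 × 15.5789 = 269.67.

269.67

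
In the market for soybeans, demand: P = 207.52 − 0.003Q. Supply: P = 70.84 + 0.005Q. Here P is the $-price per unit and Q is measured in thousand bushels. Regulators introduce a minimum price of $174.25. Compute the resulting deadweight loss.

Competitive equilibrium: 207.52 − 0.003Q = 70.84 + 0.005Q → Q* = 17085, P* = 156.265.
At the floor P = 174.25, quantity demanded = (207.52 − 174.25)/0.003 = 11090.
Sellers' marginal cost at Q' = 11090: 70.84 + 0.005·11090 = 126.29.
ΔQ = 17085 − 11090 = 5995; wedge = 174.25 − 126.29 = 47.96.
The triangle = ½ × 5995 × 47.96 = $143760.10 thousand.

$143760.10 thousand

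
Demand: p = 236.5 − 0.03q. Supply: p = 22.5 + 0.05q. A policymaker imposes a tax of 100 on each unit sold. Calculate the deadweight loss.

62500

Competitive equilibrium: 236.5 − 0.03q = 22.5 + 0.05q → q* = 2675, p* = 156.25.
With the tax, the buyer price exceeds the seller price by 100: (236.5 − 0.03q) − (22.5 + 0.05q) = 100 → q' = 1425.
Δq = 2675 − 1425 = 1250; the wedge equals the tax, 100.
Deadweight loss = ½ × 1250 × 100 = 62500.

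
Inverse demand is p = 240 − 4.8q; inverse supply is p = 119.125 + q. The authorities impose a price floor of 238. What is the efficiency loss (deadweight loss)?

Competitive equilibrium: 240 − 4.8q = 119.125 + q → q* = 20.84052, p* = 139.96552.
At the floor p = 238, quantity demanded = (240 − 238)/4.8 = 0.41667.
Sellers' marginal cost at q' = 0.41667: 119.125 + 1·0.41667 = 119.54167.
Δq = 20.84052 − 0.41667 = 20.42385; wedge = 238 − 119.54167 = 118.45833.
Deadweight loss = ½ × 20.42385 × 118.45833 = 1209.69.

1209.69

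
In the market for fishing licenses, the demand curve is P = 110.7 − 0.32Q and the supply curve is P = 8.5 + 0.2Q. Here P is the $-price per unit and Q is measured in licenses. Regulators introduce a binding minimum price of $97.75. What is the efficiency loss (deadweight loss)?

Competitive equilibrium: 110.7 − 0.32Q = 8.5 + 0.2Q → Q* = 196.53846, P* = 47.80769.
At the floor P = 97.75, quantity demanded = (110.7 − 97.75)/0.32 = 40.46875.
Sellers' marginal cost at Q' = 40.46875: 8.5 + 0.2·40.46875 = 16.59375.
ΔQ = 196.53846 − 40.46875 = 156.06971; wedge = 97.75 − 16.59375 = 81.15625.
The triangle = ½ × 156.06971 × 81.15625 = $6333.02.

$6333.02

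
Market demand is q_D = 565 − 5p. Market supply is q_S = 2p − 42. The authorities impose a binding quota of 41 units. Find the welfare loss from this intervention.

2862.06

In inverse form: demand p = 113 − 0.2q, supply p = 21 + 0.5q.
Competitive equilibrium: 113 − 0.2q = 21 + 0.5q → q* = 131.42857, p* = 86.71429.
At q = 41: demand price = 113 − 0.2·41 = 104.8; supply price = 21 + 0.5·41 = 41.5.
Δq = 131.42857 − 41 = 90.42857; wedge = 104.8 − 41.5 = 63.3.
The triangle = ½ × 90.42857 × 63.3 = 2862.06.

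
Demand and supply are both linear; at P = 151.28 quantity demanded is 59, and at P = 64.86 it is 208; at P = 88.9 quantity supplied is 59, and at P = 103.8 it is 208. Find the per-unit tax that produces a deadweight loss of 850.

34

Demand slope = (64.86 − 151.28)/(208 − 59) = −0.58, so P = 185.5 − 0.58Q.
Supply slope = (103.8 − 88.9)/(208 − 59) = 0.1, so P = 83 + 0.1Q.
Competitive equilibrium: 185.5 − 0.58Q = 83 + 0.1Q → Q* = 150.7353, P* = 98.0735.
A tax t gives ΔQ = t/0.68 and wedge t, so DWL = t²/1.36.
t²/1.36 = 850 → t² = 1156 → t = 34.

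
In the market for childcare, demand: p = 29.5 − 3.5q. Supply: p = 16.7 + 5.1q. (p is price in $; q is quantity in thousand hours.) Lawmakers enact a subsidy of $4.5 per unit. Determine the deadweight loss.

$1.18 thousand

Competitive equilibrium: 29.5 − 3.5q = 16.7 + 5.1q → q* = 1.4884, p* = 24.2907.
The subsidy lowers effective supply by 4.5: p = 12.2 + 5.1q.
New quantity: 29.5 − 3.5q = 12.2 + 5.1q → q' = 2.0116.
Overproduction Δq = 2.0116 − 1.4884 = 0.5232; wedge = subsidy = 4.5.
Welfare loss = ½ × 0.5232 × 4.5 = $1.18 thousand.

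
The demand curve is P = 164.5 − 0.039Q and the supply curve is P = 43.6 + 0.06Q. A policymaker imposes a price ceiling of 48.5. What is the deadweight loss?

Competitive equilibrium: 164.5 − 0.039Q = 43.6 + 0.06Q → Q* = 1221.2121, P* = 116.8727.
At the ceiling P = 48.5, quantity supplied = (48.5 − 43.6)/0.06 = 81.6667.
Willingness to pay at Q' = 81.6667: 164.5 − 0.039·81.6667 = 161.315.
ΔQ = 1221.2121 − 81.6667 = 1139.5454; wedge = 161.315 − 48.5 = 112.815.
The triangle = ½ × 1139.5454 × 112.815 = 64278.91.

64278.91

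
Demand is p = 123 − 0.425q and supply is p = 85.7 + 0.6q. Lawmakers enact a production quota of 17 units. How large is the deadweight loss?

Competitive equilibrium: 123 − 0.425q = 85.7 + 0.6q → q* = 36.3902, p* = 107.5341.
At q = 17: demand price = 123 − 0.425·17 = 115.775; supply price = 85.7 + 0.6·17 = 95.9.
Δq = 36.3902 − 17 = 19.3902; wedge = 115.775 − 95.9 = 19.875.
Deadweight loss = ½ × 19.3902 × 19.875 = 192.69.

192.69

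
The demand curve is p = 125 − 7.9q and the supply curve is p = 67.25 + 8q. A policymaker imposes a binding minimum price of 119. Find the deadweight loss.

65.60

Competitive equilibrium: 125 − 7.9q = 67.25 + 8q → q* = 3.6321, p* = 96.3066.
At the floor p = 119, quantity demanded = (125 − 119)/7.9 = 0.7595.
Sellers' marginal cost at q' = 0.7595: 67.25 + 8·0.7595 = 73.326.
Δq = 3.6321 − 0.7595 = 2.8726; wedge = 119 − 73.326 = 45.674.
Welfare loss = ½ × 2.8726 × 45.674 = 65.60.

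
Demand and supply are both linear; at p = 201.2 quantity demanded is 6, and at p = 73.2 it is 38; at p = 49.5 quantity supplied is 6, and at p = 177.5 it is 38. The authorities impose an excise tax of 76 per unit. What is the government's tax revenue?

1175.15

Demand slope = (73.2 − 201.2)/(38 − 6) = −4, so p = 225.2 − 4q.
Supply slope = (177.5 − 49.5)/(38 − 6) = 4, so p = 25.5 + 4q.
Competitive equilibrium: 225.2 − 4q = 25.5 + 4q → q* = 24.9625, p* = 125.35.
With the tax, the buyer price exceeds the seller price by 76: (225.2 − 4q) − (25.5 + 4q) = 76 → q' = 15.4625.
Tax revenue = 76 × 15.4625 = 1175.15.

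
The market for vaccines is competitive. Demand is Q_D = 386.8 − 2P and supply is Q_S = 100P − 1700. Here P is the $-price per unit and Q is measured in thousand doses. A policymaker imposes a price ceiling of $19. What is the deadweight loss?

In inverse form: demand P = 193.4 − 0.5Q, supply P = 17 + 0.01Q.
Competitive equilibrium: 193.4 − 0.5Q = 17 + 0.01Q → Q* = 345.88235, P* = 20.45882.
At the ceiling P = 19, quantity supplied = (19 − 17)/0.01 = 200.
Willingness to pay at Q' = 200: 193.4 − 0.5·200 = 93.4.
ΔQ = 345.88235 − 200 = 145.88235; wedge = 93.4 − 19 = 74.4.
DWL = ½ × 145.88235 × 74.4 = $5426.82 thousand.

$5426.82 thousand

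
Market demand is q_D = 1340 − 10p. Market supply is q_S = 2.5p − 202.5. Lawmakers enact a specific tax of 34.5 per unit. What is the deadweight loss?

1190.25

In inverse form: demand p = 134 − 0.1q, supply p = 81 + 0.4q.
Competitive equilibrium: 134 − 0.1q = 81 + 0.4q → q* = 106, p* = 123.4.
With the tax, the buyer price exceeds the seller price by 34.5: (134 − 0.1q) − (81 + 0.4q) = 34.5 → q' = 37.
Δq = 106 − 37 = 69; the wedge equals the tax, 34.5.
DWL = ½ × 69 × 34.5 = 1190.25.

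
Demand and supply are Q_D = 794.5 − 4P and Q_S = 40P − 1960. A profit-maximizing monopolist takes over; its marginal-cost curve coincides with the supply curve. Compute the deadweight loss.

In inverse form: demand P = 198.625 − 0.25Q, supply P = 49 + 0.025Q.
Competitive equilibrium: 198.625 − 0.25Q = 49 + 0.025Q → Q* = 544.0909, P* = 62.6023.
Marginal revenue: MR = 198.625 − 0.5Q. Set MR = MC: 198.625 − 0.5Q = 49 + 0.025Q → Q_m = 285.
Price P_m = 198.625 − 0.25·285 = 127.375; MC(Q_m) = 49 + 0.025·285 = 56.125.
Competitive Q* = 544.0909, so ΔQ = 259.0909; wedge = 127.375 − 56.125 = 71.25.
Deadweight loss = ½ × 259.0909 × 71.25 = 9230.11.

9230.11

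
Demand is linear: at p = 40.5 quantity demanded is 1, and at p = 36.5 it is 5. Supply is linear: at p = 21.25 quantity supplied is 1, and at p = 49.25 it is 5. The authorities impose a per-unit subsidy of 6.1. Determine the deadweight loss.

Demand slope = (36.5 − 40.5)/(5 − 1) = −1, so p = 41.5 − q.
Supply slope = (49.25 − 21.25)/(5 − 1) = 7, so p = 14.25 + 7q.
Competitive equilibrium: 41.5 − q = 14.25 + 7q → q* = 3.4063, p* = 38.0938.
The subsidy lowers effective supply by 6.1: p = 8.15 + 7q.
New quantity: 41.5 − q = 8.15 + 7q → q' = 4.1688.
Overproduction Δq = 4.1688 − 3.4063 = 0.7625; wedge = subsidy = 6.1.
Welfare loss = ½ × 0.7625 × 6.1 = 2.33.

2.33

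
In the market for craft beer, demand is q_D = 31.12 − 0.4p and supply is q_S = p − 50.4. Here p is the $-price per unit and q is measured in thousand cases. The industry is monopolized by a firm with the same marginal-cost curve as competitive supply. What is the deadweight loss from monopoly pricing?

In inverse form: demand p = 77.8 − 2.5q, supply p = 50.4 + q.
Competitive equilibrium: 77.8 − 2.5q = 50.4 + q → q* = 7.8286, p* = 58.2286.
Marginal revenue: MR = 77.8 − 5q. Set MR = MC: 77.8 − 5q = 50.4 + q → q_m = 4.5667.
Price p_m = 77.8 − 2.5·4.5667 = 66.3833; MC(q_m) = 50.4 + 1·4.5667 = 54.9667.
Competitive q* = 7.8286, so Δq = 3.2619; wedge = 66.3833 − 54.9667 = 11.4166.
The triangle = ½ × 3.2619 × 11.4166 = $18.62 thousand.

$18.62 thousand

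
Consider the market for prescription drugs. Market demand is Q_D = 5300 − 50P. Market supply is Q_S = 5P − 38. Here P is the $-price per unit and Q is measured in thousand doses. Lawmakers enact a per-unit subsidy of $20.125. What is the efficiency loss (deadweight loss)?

In inverse form: demand P = 106 − 0.02Q, supply P = 7.6 + 0.2Q.
Competitive equilibrium: 106 − 0.02Q = 7.6 + 0.2Q → Q* = 447.2727, P* = 97.0545.
The subsidy lowers effective supply by 20.125: P = 0.2Q − 12.525.
New quantity: 106 − 0.02Q = 0.2Q − 12.525 → Q' = 538.75.
Overproduction ΔQ = 538.75 − 447.2727 = 91.4773; wedge = subsidy = 20.125.
DWL = ½ × 91.4773 × 20.125 = $920.49 thousand.

$920.49 thousand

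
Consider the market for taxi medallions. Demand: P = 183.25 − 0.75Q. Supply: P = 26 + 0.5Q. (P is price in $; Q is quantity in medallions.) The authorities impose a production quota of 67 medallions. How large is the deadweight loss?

$2160.90

Competitive equilibrium: 183.25 − 0.75Q = 26 + 0.5Q → Q* = 125.8, P* = 88.9.
At Q = 67: demand price = 183.25 − 0.75·67 = 133; supply price = 26 + 0.5·67 = 59.5.
ΔQ = 125.8 − 67 = 58.8; wedge = 133 − 59.5 = 73.5.
Welfare loss = ½ × 58.8 × 73.5 = $2160.90.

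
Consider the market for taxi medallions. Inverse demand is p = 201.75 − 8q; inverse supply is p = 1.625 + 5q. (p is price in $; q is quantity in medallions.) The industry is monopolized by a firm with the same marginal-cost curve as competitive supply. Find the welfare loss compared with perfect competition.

Competitive equilibrium: 201.75 − 8q = 1.625 + 5q → q* = 15.39423, p* = 78.59615.
Marginal revenue: MR = 201.75 − 16q. Set MR = MC: 201.75 − 16q = 1.625 + 5q → q_m = 9.52976.
Price p_m = 201.75 − 8·9.52976 = 125.51192; MC(q_m) = 1.625 + 5·9.52976 = 49.2738.
Competitive q* = 15.39423, so Δq = 5.86447; wedge = 125.51192 − 49.2738 = 76.23812.
The triangle = ½ × 5.86447 × 76.23812 = $223.55.

$223.55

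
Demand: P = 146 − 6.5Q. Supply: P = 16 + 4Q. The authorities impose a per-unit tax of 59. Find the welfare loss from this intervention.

165.76

Competitive equilibrium: 146 − 6.5Q = 16 + 4Q → Q* = 12.381, P* = 65.5238.
With the tax, the buyer price exceeds the seller price by 59: (146 − 6.5Q) − (16 + 4Q) = 59 → Q' = 6.7619.
ΔQ = 12.381 − 6.7619 = 5.6191; the wedge equals the tax, 59.
Welfare loss = ½ × 5.6191 × 59 = 165.76.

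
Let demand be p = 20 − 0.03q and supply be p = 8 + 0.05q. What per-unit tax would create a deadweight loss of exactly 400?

8

Competitive equilibrium: 20 − 0.03q = 8 + 0.05q → q* = 150, p* = 15.5.
A tax t gives Δq = t/0.08 and wedge t, so DWL = t²/0.16.
t²/0.16 = 400 → t² = 64 → t = 8.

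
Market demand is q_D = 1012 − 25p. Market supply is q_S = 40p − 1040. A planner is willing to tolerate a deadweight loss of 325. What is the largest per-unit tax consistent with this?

6.5

In inverse form: demand p = 40.48 − 0.04q, supply p = 26 + 0.025q.
Competitive equilibrium: 40.48 − 0.04q = 26 + 0.025q → q* = 222.7692, p* = 31.5692.
A tax t gives Δq = t/0.065 and wedge t, so DWL = t²/0.13.
t²/0.13 = 325 → t² = 42.25 → t = 6.5.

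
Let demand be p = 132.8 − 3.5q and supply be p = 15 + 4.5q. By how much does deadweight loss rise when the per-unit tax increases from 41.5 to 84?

333.36

Competitive equilibrium: 132.8 − 3.5q = 15 + 4.5q → q* = 14.725, p* = 81.2625.
For a per-unit tax t: Δq = t/8, so DWL = ½·t·(t/8) = t²/16.
At t = 41.5: DWL = 107.641. At t = 84: DWL = 441.
Increase = 441 − 107.641 = 333.36.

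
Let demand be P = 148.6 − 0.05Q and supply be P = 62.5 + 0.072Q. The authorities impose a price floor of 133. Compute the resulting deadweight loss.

Competitive equilibrium: 148.6 − 0.05Q = 62.5 + 0.072Q → Q* = 705.7377, P* = 113.3131.
At the floor P = 133, quantity demanded = (148.6 − 133)/0.05 = 312.
Sellers' marginal cost at Q' = 312: 62.5 + 0.072·312 = 84.964.
ΔQ = 705.7377 − 312 = 393.7377; wedge = 133 − 84.964 = 48.036.
Welfare loss = ½ × 393.7377 × 48.036 = 9456.79.

9456.79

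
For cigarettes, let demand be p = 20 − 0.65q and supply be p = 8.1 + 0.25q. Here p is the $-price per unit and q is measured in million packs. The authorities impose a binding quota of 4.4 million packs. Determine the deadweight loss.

Competitive equilibrium: 20 − 0.65q = 8.1 + 0.25q → q* = 13.2222, p* = 11.4056.
At q = 4.4: demand price = 20 − 0.65·4.4 = 17.14; supply price = 8.1 + 0.25·4.4 = 9.2.
Δq = 13.2222 − 4.4 = 8.8222; wedge = 17.14 − 9.2 = 7.94.
DWL = ½ × 8.8222 × 7.94 = $35.02 million.

$35.02 million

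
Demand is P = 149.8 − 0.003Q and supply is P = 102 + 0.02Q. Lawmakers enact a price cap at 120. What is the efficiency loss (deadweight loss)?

Competitive equilibrium: 149.8 − 0.003Q = 102 + 0.02Q → Q* = 2078.26087, P* = 143.56522.
At the ceiling P = 120, quantity supplied = (120 − 102)/0.02 = 900.
Willingness to pay at Q' = 900: 149.8 − 0.003·900 = 147.1.
ΔQ = 2078.26087 − 900 = 1178.26087; wedge = 147.1 − 120 = 27.1.
The triangle = ½ × 1178.26087 × 27.1 = 15965.43.

15965.43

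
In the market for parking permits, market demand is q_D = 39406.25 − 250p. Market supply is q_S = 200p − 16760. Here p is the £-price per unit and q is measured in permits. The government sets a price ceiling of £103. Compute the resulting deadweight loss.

In inverse form: demand p = 157.625 − 0.004q, supply p = 83.8 + 0.005q.
Competitive equilibrium: 157.625 − 0.004q = 83.8 + 0.005q → q* = 8202.77778, p* = 124.81389.
At the ceiling p = 103, quantity supplied = (103 − 83.8)/0.005 = 3840.
Willingness to pay at q' = 3840: 157.625 − 0.004·3840 = 142.265.
Δq = 8202.77778 − 3840 = 4362.77778; wedge = 142.265 − 103 = 39.265.
The triangle = ½ × 4362.77778 × 39.265 = £85652.23.

£85652.23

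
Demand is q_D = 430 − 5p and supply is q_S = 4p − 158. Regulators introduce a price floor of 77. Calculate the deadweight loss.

765.625

In inverse form: demand p = 86 − 0.2q, supply p = 39.5 + 0.25q.
Competitive equilibrium: 86 − 0.2q = 39.5 + 0.25q → q* = 103.3333, p* = 65.3333.
At the floor p = 77, quantity demanded = (86 − 77)/0.2 = 45.
Sellers' marginal cost at q' = 45: 39.5 + 0.25·45 = 50.75.
Δq = 103.3333 − 45 = 58.3333; wedge = 77 − 50.75 = 26.25.
The triangle = ½ × 58.3333 × 26.25 = 765.625.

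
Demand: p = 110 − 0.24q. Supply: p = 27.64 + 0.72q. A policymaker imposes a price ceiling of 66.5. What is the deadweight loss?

485.99

Competitive equilibrium: 110 − 0.24q = 27.64 + 0.72q → q* = 85.7917, p* = 89.41.
At the ceiling p = 66.5, quantity supplied = (66.5 − 27.64)/0.72 = 53.9722.
Willingness to pay at q' = 53.9722: 110 − 0.24·53.9722 = 97.0467.
Δq = 85.7917 − 53.9722 = 31.8195; wedge = 97.0467 − 66.5 = 30.5467.
Welfare loss = ½ × 31.8195 × 30.5467 = 485.99.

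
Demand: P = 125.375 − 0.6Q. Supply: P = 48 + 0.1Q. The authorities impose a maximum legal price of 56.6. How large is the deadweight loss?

210.70

Competitive equilibrium: 125.375 − 0.6Q = 48 + 0.1Q → Q* = 110.5357, P* = 59.0536.
At the ceiling P = 56.6, quantity supplied = (56.6 − 48)/0.1 = 86.
Willingness to pay at Q' = 86: 125.375 − 0.6·86 = 73.775.
ΔQ = 110.5357 − 86 = 24.5357; wedge = 73.775 − 56.6 = 17.175.
DWL = ½ × 24.5357 × 17.175 = 210.70.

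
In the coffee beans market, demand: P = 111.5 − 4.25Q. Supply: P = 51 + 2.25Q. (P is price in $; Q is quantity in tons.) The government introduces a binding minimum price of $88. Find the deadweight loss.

$46.40

Competitive equilibrium: 111.5 − 4.25Q = 51 + 2.25Q → Q* = 9.3077, P* = 71.9423.
At the floor P = 88, quantity demanded = (111.5 − 88)/4.25 = 5.5294.
Sellers' marginal cost at Q' = 5.5294: 51 + 2.25·5.5294 = 63.4412.
ΔQ = 9.3077 − 5.5294 = 3.7783; wedge = 88 − 63.4412 = 24.5588.
Welfare loss = ½ × 3.7783 × 24.5588 = $46.40.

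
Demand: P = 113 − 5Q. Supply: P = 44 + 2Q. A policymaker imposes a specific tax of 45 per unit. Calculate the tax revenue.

Competitive equilibrium: 113 − 5Q = 44 + 2Q → Q* = 9.8571, P* = 63.7143.
With the tax, the buyer price exceeds the seller price by 45: (113 − 5Q) − (44 + 2Q) = 45 → Q' = 3.4286.
Tax revenue = 45 × 3.4286 = 154.29.

154.29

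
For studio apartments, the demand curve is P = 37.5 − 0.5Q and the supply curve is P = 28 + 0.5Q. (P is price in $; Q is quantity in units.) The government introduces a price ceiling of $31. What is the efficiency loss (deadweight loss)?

Competitive equilibrium: 37.5 − 0.5Q = 28 + 0.5Q → Q* = 9.5, P* = 32.75.
At the ceiling P = 31, quantity supplied = (31 − 28)/0.5 = 6.
Willingness to pay at Q' = 6: 37.5 − 0.5·6 = 34.5.
ΔQ = 9.5 − 6 = 3.5; wedge = 34.5 − 31 = 3.5.
Welfare loss = ½ × 3.5 × 3.5 = $6.125.

$6.125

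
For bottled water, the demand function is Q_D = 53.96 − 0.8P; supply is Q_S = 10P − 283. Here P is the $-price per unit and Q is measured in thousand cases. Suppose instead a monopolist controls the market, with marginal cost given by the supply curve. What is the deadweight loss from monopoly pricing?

$131.21 thousand

In inverse form: demand P = 67.45 − 1.25Q, supply P = 28.3 + 0.1Q.
Competitive equilibrium: 67.45 − 1.25Q = 28.3 + 0.1Q → Q* = 29, P* = 31.2.
Marginal revenue: MR = 67.45 − 2.5Q. Set MR = MC: 67.45 − 2.5Q = 28.3 + 0.1Q → Q_m = 15.0577.
Price P_m = 67.45 − 1.25·15.0577 = 48.6279; MC(Q_m) = 28.3 + 0.1·15.0577 = 29.8058.
Competitive Q* = 29, so ΔQ = 13.9423; wedge = 48.6279 − 29.8058 = 18.8221.
Deadweight loss = ½ × 13.9423 × 18.8221 = $131.21 thousand.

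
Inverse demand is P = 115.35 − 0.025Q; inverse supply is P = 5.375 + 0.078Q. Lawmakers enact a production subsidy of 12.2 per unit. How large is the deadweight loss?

Competitive equilibrium: 115.35 − 0.025Q = 5.375 + 0.078Q → Q* = 1067.7184, P* = 88.657.
The subsidy lowers effective supply by 12.2: P = 0.078Q − 6.825.
New quantity: 115.35 − 0.025Q = 0.078Q − 6.825 → Q' = 1186.165.
Overproduction ΔQ = 1186.165 − 1067.7184 = 118.4466; wedge = subsidy = 12.2.
DWL = ½ × 118.4466 × 12.2 = 722.52.

722.52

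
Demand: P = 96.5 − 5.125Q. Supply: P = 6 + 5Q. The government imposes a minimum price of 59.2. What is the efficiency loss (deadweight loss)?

13.95

Competitive equilibrium: 96.5 − 5.125Q = 6 + 5Q → Q* = 8.9383, P* = 50.6914.
At the floor P = 59.2, quantity demanded = (96.5 − 59.2)/5.125 = 7.278.
Sellers' marginal cost at Q' = 7.278: 6 + 5·7.278 = 42.39.
ΔQ = 8.9383 − 7.278 = 1.6603; wedge = 59.2 − 42.39 = 16.81.
The triangle = ½ × 1.6603 × 16.81 = 13.95.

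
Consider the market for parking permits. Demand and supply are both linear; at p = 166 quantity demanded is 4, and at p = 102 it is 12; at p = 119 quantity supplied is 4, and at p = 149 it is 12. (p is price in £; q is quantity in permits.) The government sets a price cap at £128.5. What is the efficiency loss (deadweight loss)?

£12.64

Demand slope = (102 − 166)/(12 − 4) = −8, so p = 198 − 8q.
Supply slope = (149 − 119)/(12 − 4) = 3.75, so p = 104 + 3.75q.
Competitive equilibrium: 198 − 8q = 104 + 3.75q → q* = 8, p* = 134.
At the ceiling p = 128.5, quantity supplied = (128.5 − 104)/3.75 = 6.5333.
Willingness to pay at q' = 6.5333: 198 − 8·6.5333 = 145.7336.
Δq = 8 − 6.5333 = 1.4667; wedge = 145.7336 − 128.5 = 17.2336.
Welfare loss = ½ × 1.4667 × 17.2336 = £12.64.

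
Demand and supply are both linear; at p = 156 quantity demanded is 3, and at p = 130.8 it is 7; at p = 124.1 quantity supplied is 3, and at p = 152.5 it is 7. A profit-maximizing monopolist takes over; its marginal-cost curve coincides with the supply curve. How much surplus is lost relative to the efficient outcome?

19.84

Demand slope = (130.8 − 156)/(7 − 3) = −6.3, so p = 174.9 − 6.3q.
Supply slope = (152.5 − 124.1)/(7 − 3) = 7.1, so p = 102.8 + 7.1q.
Competitive equilibrium: 174.9 − 6.3q = 102.8 + 7.1q → q* = 5.3806, p* = 141.0022.
Marginal revenue: MR = 174.9 − 12.6q. Set MR = MC: 174.9 − 12.6q = 102.8 + 7.1q → q_m = 3.6599.
Price p_m = 174.9 − 6.3·3.6599 = 151.8426; MC(q_m) = 102.8 + 7.1·3.6599 = 128.7853.
Competitive q* = 5.3806, so Δq = 1.7207; wedge = 151.8426 − 128.7853 = 23.0573.
Welfare loss = ½ × 1.7207 × 23.0573 = 19.84.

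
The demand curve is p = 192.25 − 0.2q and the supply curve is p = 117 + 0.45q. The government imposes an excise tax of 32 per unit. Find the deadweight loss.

Competitive equilibrium: 192.25 − 0.2q = 117 + 0.45q → q* = 115.7692, p* = 169.0962.
With the tax, the buyer price exceeds the seller price by 32: (192.25 − 0.2q) − (117 + 0.45q) = 32 → q' = 66.5385.
Δq = 115.7692 − 66.5385 = 49.2307; the wedge equals the tax, 32.
DWL = ½ × 49.2307 × 32 = 787.69.

787.69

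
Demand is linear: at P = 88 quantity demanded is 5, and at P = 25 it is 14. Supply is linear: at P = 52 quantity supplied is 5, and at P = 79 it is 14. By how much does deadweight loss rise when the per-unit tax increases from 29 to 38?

Demand slope = (25 − 88)/(14 − 5) = −7, so P = 123 − 7Q.
Supply slope = (79 − 52)/(14 − 5) = 3, so P = 37 + 3Q.
Competitive equilibrium: 123 − 7Q = 37 + 3Q → Q* = 8.6, P* = 62.8.
For a per-unit tax t: ΔQ = t/10, so DWL = ½·t·(t/10) = t²/20.
At t = 29: DWL = 42.05. At t = 38: DWL = 72.2.
Increase = 72.2 − 42.05 = 30.15.

30.15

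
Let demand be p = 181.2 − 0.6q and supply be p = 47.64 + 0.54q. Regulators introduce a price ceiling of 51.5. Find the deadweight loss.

6898.22

Competitive equilibrium: 181.2 − 0.6q = 47.64 + 0.54q → q* = 117.15789, p* = 110.90526.
At the ceiling p = 51.5, quantity supplied = (51.5 − 47.64)/0.54 = 7.14815.
Willingness to pay at q' = 7.14815: 181.2 − 0.6·7.14815 = 176.91111.
Δq = 117.15789 − 7.14815 = 110.00974; wedge = 176.91111 − 51.5 = 125.41111.
Deadweight loss = ½ × 110.00974 × 125.41111 = 6898.22.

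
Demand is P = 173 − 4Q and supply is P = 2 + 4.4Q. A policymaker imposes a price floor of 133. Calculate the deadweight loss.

Competitive equilibrium: 173 − 4Q = 2 + 4.4Q → Q* = 20.35714, P* = 91.57143.
At the floor P = 133, quantity demanded = (173 − 133)/4 = 10.
Sellers' marginal cost at Q' = 10: 2 + 4.4·10 = 46.
ΔQ = 20.35714 − 10 = 10.35714; wedge = 133 − 46 = 87.
Deadweight loss = ½ × 10.35714 × 87 = 450.54.

450.54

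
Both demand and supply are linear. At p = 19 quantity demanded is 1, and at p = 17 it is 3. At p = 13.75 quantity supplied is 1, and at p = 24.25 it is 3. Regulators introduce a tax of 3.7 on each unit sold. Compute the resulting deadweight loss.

1.10

Demand slope = (17 − 19)/(3 − 1) = −1, so p = 20 − q.
Supply slope = (24.25 − 13.75)/(3 − 1) = 5.25, so p = 8.5 + 5.25q.
Competitive equilibrium: 20 − q = 8.5 + 5.25q → q* = 1.84, p* = 18.16.
With the tax, the buyer price exceeds the seller price by 3.7: (20 − q) − (8.5 + 5.25q) = 3.7 → q' = 1.248.
Δq = 1.84 − 1.248 = 0.592; the wedge equals the tax, 3.7.
DWL = ½ × 0.592 × 3.7 = 1.10.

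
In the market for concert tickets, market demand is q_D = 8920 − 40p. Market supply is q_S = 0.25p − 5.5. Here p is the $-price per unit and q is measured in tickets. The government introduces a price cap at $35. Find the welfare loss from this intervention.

$4386.76

In inverse form: demand p = 223 − 0.025q, supply p = 22 + 4q.
Competitive equilibrium: 223 − 0.025q = 22 + 4q → q* = 49.93789, p* = 221.75155.
At the ceiling p = 35, quantity supplied = (35 − 22)/4 = 3.25.
Willingness to pay at q' = 3.25: 223 − 0.025·3.25 = 222.91875.
Δq = 49.93789 − 3.25 = 46.68789; wedge = 222.91875 − 35 = 187.91875.
Deadweight loss = ½ × 46.68789 × 187.91875 = $4386.76.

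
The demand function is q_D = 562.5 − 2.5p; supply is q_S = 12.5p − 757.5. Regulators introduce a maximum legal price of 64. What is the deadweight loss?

21600

In inverse form: demand p = 225 − 0.4q, supply p = 60.6 + 0.08q.
Competitive equilibrium: 225 − 0.4q = 60.6 + 0.08q → q* = 342.5, p* = 88.
At the ceiling p = 64, quantity supplied = (64 − 60.6)/0.08 = 42.5.
Willingness to pay at q' = 42.5: 225 − 0.4·42.5 = 208.
Δq = 342.5 − 42.5 = 300; wedge = 208 − 64 = 144.
DWL = ½ × 300 × 144 = 21600.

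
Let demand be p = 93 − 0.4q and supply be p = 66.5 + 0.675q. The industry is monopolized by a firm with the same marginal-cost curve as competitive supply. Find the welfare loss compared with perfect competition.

Competitive equilibrium: 93 − 0.4q = 66.5 + 0.675q → q* = 24.6512, p* = 83.1395.
Marginal revenue: MR = 93 − 0.8q. Set MR = MC: 93 − 0.8q = 66.5 + 0.675q → q_m = 17.9661.
Price p_m = 93 − 0.4·17.9661 = 85.8136; MC(q_m) = 66.5 + 0.675·17.9661 = 78.6271.
Competitive q* = 24.6512, so Δq = 6.6851; wedge = 85.8136 − 78.6271 = 7.1865.
Deadweight loss = ½ × 6.6851 × 7.1865 = 24.02.

24.02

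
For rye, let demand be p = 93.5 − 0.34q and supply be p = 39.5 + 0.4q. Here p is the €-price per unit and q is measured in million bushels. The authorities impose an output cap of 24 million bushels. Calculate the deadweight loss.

Competitive equilibrium: 93.5 − 0.34q = 39.5 + 0.4q → q* = 72.973, p* = 68.6892.
At q = 24: demand price = 93.5 − 0.34·24 = 85.34; supply price = 39.5 + 0.4·24 = 49.1.
Δq = 72.973 − 24 = 48.973; wedge = 85.34 − 49.1 = 36.24.
Welfare loss = ½ × 48.973 × 36.24 = €887.39 million.

€887.39 million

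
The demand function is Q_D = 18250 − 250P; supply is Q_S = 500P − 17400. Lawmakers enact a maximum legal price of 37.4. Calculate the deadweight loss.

77013.33

In inverse form: demand P = 73 − 0.004Q, supply P = 34.8 + 0.002Q.
Competitive equilibrium: 73 − 0.004Q = 34.8 + 0.002Q → Q* = 6366.6667, P* = 47.5333.
At the ceiling P = 37.4, quantity supplied = (37.4 − 34.8)/0.002 = 1300.
Willingness to pay at Q' = 1300: 73 − 0.004·1300 = 67.8.
ΔQ = 6366.6667 − 1300 = 5066.6667; wedge = 67.8 − 37.4 = 30.4.
Welfare loss = ½ × 5066.6667 × 30.4 = 77013.33.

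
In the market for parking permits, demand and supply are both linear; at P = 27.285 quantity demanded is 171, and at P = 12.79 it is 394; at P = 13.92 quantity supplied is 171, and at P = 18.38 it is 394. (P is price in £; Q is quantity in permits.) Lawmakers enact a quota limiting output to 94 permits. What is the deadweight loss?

Demand slope = (12.79 − 27.285)/(394 − 171) = −0.065, so P = 38.4 − 0.065Q.
Supply slope = (18.38 − 13.92)/(394 − 171) = 0.02, so P = 10.5 + 0.02Q.
Competitive equilibrium: 38.4 − 0.065Q = 10.5 + 0.02Q → Q* = 328.2353, P* = 17.0647.
At Q = 94: demand price = 38.4 − 0.065·94 = 32.29; supply price = 10.5 + 0.02·94 = 12.38.
ΔQ = 328.2353 − 94 = 234.2353; wedge = 32.29 − 12.38 = 19.91.
DWL = ½ × 234.2353 × 19.91 = £2331.81.

£2331.81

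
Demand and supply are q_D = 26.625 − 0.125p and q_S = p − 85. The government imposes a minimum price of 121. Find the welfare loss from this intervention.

In inverse form: demand p = 213 − 8q, supply p = 85 + q.
Competitive equilibrium: 213 − 8q = 85 + q → q* = 14.2222, p* = 99.2222.
At the floor p = 121, quantity demanded = (213 − 121)/8 = 11.5.
Sellers' marginal cost at q' = 11.5: 85 + 1·11.5 = 96.5.
Δq = 14.2222 − 11.5 = 2.7222; wedge = 121 − 96.5 = 24.5.
DWL = ½ × 2.7222 × 24.5 = 33.35.

33.35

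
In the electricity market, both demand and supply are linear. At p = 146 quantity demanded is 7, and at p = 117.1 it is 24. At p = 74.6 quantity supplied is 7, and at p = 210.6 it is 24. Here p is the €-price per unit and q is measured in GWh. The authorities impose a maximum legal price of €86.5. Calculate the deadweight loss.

€167.31

Demand slope = (117.1 − 146)/(24 − 7) = −1.7, so p = 157.9 − 1.7q.
Supply slope = (210.6 − 74.6)/(24 − 7) = 8, so p = 18.6 + 8q.
Competitive equilibrium: 157.9 − 1.7q = 18.6 + 8q → q* = 14.36082, p* = 133.4866.
At the ceiling p = 86.5, quantity supplied = (86.5 − 18.6)/8 = 8.4875.
Willingness to pay at q' = 8.4875: 157.9 − 1.7·8.4875 = 143.47125.
Δq = 14.36082 − 8.4875 = 5.87332; wedge = 143.47125 − 86.5 = 56.97125.
DWL = ½ × 5.87332 × 56.97125 = €167.31.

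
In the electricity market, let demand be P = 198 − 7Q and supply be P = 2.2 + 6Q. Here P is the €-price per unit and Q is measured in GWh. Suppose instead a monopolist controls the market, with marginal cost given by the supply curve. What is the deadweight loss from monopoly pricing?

Competitive equilibrium: 198 − 7Q = 2.2 + 6Q → Q* = 15.0615, P* = 92.5692.
Marginal revenue: MR = 198 − 14Q. Set MR = MC: 198 − 14Q = 2.2 + 6Q → Q_m = 9.79.
Price P_m = 198 − 7·9.79 = 129.47; MC(Q_m) = 2.2 + 6·9.79 = 60.94.
Competitive Q* = 15.0615, so ΔQ = 5.2715; wedge = 129.47 − 60.94 = 68.53.
Welfare loss = ½ × 5.2715 × 68.53 = €180.63.

€180.63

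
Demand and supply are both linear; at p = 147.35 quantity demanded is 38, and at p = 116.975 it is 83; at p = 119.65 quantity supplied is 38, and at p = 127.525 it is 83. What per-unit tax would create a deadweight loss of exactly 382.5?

25.5

Demand slope = (116.975 − 147.35)/(83 − 38) = −0.675, so p = 173 − 0.675q.
Supply slope = (127.525 − 119.65)/(83 − 38) = 0.175, so p = 113 + 0.175q.
Competitive equilibrium: 173 − 0.675q = 113 + 0.175q → q* = 70.5882, p* = 125.3529.
A tax t gives Δq = t/0.85 and wedge t, so DWL = t²/1.7.
t²/1.7 = 382.5 → t² = 650.25 → t = 25.5.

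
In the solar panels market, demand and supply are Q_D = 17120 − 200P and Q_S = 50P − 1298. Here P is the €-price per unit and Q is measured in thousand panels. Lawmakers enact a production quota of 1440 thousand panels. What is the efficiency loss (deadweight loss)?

€11176.992 thousand

In inverse form: demand P = 85.6 − 0.005Q, supply P = 25.96 + 0.02Q.
Competitive equilibrium: 85.6 − 0.005Q = 25.96 + 0.02Q → Q* = 2385.6, P* = 73.672.
At Q = 1440: demand price = 85.6 − 0.005·1440 = 78.4; supply price = 25.96 + 0.02·1440 = 54.76.
ΔQ = 2385.6 − 1440 = 945.6; wedge = 78.4 − 54.76 = 23.64.
The triangle = ½ × 945.6 × 23.64 = €11176.992 thousand.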